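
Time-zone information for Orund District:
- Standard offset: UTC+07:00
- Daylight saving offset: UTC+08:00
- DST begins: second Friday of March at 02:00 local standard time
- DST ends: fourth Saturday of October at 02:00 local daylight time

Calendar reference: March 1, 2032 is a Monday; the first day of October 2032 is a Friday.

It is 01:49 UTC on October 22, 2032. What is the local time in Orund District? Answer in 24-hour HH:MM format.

1 March 2032 is a Monday, so the first Friday is March 5 and the second is March 12.
1 October 2032 is a Friday, so the first Saturday is October 2 and the fourth is October 23.
At the standard offset (UTC+07:00), 01:49 UTC + 7h = 08:49 Orund District standard time.
The standard-time date in Orund District, October 22, 2032, lies within the daylight-saving period (12 March – 23 October), so Orund District is on daylight time, UTC+08:00.
01:49 UTC + 8h = 09:49 local.

09:49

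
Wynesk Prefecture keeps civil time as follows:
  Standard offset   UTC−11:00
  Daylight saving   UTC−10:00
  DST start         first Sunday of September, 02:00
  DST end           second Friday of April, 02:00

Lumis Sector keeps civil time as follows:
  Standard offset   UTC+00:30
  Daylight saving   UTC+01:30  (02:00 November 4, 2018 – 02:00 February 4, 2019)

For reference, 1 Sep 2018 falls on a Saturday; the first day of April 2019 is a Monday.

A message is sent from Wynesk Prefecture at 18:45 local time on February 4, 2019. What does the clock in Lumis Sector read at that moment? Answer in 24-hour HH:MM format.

1 September 2018 is a Saturday, so the first Sunday is September 2.
1 April 2019 is a Monday, so the first Friday is April 5 and the second is April 12.
Daylight saving runs 2 September 2018 – 12 April 2019; February 4, 2019 is inside that window, so Wynesk Prefecture is at UTC−10:00.
18:45 Wynesk Prefecture + 10h = 04:45 UTC (rolling into the next day, 5 February 2019).
At the standard offset (UTC+00:30), 04:45 UTC + 0h30m = 05:15 Lumis Sector standard time.
Daylight saving runs 4 November 2018 – 4 February 2019; the standard-time date in Lumis Sector, February 5, 2019, is outside that window, so Lumis Sector is on standard time at UTC+00:30.
04:45 UTC + 0h30m = 05:15 Lumis Sector.

05:15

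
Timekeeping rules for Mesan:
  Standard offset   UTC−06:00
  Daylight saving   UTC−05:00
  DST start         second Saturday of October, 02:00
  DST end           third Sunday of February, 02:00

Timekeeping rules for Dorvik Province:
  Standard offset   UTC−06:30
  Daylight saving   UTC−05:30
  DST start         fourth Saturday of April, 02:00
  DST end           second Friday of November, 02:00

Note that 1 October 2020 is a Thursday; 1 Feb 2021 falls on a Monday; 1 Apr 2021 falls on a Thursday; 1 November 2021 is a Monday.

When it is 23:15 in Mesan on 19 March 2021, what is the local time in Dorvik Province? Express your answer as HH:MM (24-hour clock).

22:45

1 October 2020 is a Thursday, so the first Saturday is October 3 and the second is October 10.
1 February 2021 is a Monday, so the first Sunday is February 7 and the third is February 21.
19 March 2021 is outside the daylight-saving period (10 October 2020 – 21 February 2021), so Mesan is on standard time, UTC−06:00.
23:15 Mesan + 6h = 05:15 UTC (rolling into the next day, 20 March 2021).
1 April 2021 is a Thursday, so the first Saturday is April 3 and the fourth is April 24.
1 November 2021 is a Monday, so the first Friday is November 5 and the second is November 12.
At the standard offset (UTC−06:30), 05:15 UTC − 6h30m = 22:45 Dorvik Province standard time (rolling into the previous day, 19 March 2021).
Daylight saving runs 24 April – 12 November; the standard-time date in Dorvik Province, 19 March 2021, is outside that window, so Dorvik Province is on standard time at UTC−06:30.
05:15 UTC − 6h30m = 22:45 Dorvik Province (rolling into the previous day, 19 March 2021).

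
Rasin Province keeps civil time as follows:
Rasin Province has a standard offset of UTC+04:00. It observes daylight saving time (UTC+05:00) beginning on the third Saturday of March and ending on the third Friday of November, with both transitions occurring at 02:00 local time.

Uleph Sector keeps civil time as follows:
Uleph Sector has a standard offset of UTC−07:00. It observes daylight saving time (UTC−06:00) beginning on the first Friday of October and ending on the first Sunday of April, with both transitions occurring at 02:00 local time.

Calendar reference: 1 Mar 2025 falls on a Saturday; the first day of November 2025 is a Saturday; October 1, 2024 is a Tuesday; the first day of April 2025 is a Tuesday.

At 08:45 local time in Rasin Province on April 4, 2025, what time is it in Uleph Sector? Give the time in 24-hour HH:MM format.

1 March 2025 is a Saturday, so the first Saturday is March 1 and the third is March 15.
1 November 2025 is a Saturday, so the first Friday is November 7 and the third is November 21.
Daylight saving runs 15 March – 21 November; April 4, 2025 is inside that window, so Rasin Province is at UTC+05:00.
08:45 Rasin Province − 5h = 03:45 UTC.
1 October 2024 is a Tuesday, so the first Friday is October 4.
1 April 2025 is a Tuesday, so the first Sunday is April 6.
At the standard offset (UTC−07:00), 03:45 UTC − 7h = 20:45 Uleph Sector standard time (rolling into the previous day, 3 April 2025).
Daylight saving runs 4 October 2024 – 6 April 2025; the standard-time date in Uleph Sector, April 3, 2025, is inside that window, so Uleph Sector is at UTC−06:00.
03:45 UTC − 6h = 21:45 Uleph Sector (rolling into the previous day, 3 April 2025).

21:45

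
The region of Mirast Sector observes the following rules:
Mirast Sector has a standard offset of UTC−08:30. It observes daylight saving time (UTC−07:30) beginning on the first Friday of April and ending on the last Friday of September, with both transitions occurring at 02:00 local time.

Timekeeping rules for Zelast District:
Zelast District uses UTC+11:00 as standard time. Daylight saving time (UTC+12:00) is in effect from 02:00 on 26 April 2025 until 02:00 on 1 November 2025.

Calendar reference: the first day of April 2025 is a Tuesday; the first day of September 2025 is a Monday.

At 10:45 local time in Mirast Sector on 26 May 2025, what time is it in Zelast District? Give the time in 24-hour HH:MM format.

06:15

1 April 2025 is a Tuesday, so the first Friday is April 4.
1 September 2025 is a Monday, so Fridays fall on 5, 12, 19, 26; the last is September 26.
Daylight saving runs 4 April – 26 September; 26 May 2025 is inside that window, so Mirast Sector is at UTC−07:30.
10:45 Mirast Sector + 7h30m = 18:15 UTC.
At the standard offset (UTC+11:00), 18:15 UTC + 11h = 05:15 Zelast District standard time (rolling into the next day, 27 May 2025).
The standard-time date in Zelast District, 27 May 2025, lies within the daylight-saving period (26 April – 1 November), so Zelast District is on daylight time, UTC+12:00.
18:15 UTC + 12h = 06:15 Zelast District (rolling into the next day, 27 May 2025).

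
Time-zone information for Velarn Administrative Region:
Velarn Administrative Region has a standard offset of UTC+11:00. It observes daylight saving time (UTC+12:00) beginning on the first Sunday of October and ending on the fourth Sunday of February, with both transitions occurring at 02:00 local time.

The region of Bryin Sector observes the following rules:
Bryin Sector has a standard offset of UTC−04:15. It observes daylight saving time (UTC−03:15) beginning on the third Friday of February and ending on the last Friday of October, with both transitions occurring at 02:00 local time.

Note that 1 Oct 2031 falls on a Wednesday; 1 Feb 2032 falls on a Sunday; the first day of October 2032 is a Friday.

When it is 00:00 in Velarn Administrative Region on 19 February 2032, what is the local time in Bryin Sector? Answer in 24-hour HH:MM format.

1 October 2031 is a Wednesday, so the first Sunday is October 5.
1 February 2032 is a Sunday, so the first Sunday is February 1 and the fourth is February 22.
19 February 2032 falls between 5 October 2031 and 22 February 2032, so daylight saving is in effect and Velarn Administrative Region is at UTC+12:00.
00:00 Velarn Administrative Region − 12h = 12:00 UTC (rolling into the previous day, 18 February 2032).
1 February 2032 is a Sunday, so the first Friday is February 6 and the third is February 20.
1 October 2032 is a Friday, so Fridays fall on 1, 8, 15, 22, 29; the last is October 29.
At the standard offset (UTC−04:15), 12:00 UTC − 4h15m = 07:45 Bryin Sector standard time.
The standard-time date in Bryin Sector, 18 February 2032, does not fall between 20 February and 29 October, so daylight saving is not in effect and Bryin Sector is at UTC−04:15.
12:00 UTC − 4h15m = 07:45 Bryin Sector.

07:45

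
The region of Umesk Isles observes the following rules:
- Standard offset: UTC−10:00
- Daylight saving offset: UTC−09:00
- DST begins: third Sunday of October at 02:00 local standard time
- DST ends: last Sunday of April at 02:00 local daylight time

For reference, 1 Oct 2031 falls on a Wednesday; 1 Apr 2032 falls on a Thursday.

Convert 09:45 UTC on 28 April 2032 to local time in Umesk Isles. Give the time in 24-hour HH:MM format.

23:45

1 October 2031 is a Wednesday, so the first Sunday is October 5 and the third is October 19.
1 April 2032 is a Thursday, so Sundays fall on 4, 11, 18, 25; the last is April 25.
At the standard offset (UTC−10:00), 09:45 UTC − 10h = 23:45 Umesk Isles standard time (rolling into the previous day, 27 April 2032).
The standard-time date in Umesk Isles, 27 April 2032, is outside the daylight-saving period (19 October 2031 – 25 April 2032), so Umesk Isles is on standard time, UTC−10:00.
09:45 UTC − 10h = 23:45 local (rolling into the previous day, 27 April 2032).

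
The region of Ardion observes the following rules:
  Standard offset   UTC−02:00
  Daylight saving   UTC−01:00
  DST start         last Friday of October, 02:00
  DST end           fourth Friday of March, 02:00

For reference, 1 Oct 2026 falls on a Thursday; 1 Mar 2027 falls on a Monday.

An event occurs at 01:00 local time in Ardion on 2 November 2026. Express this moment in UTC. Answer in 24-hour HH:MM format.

02:00

1 October 2026 is a Thursday, so Fridays fall on 2, 9, 16, 23, 30; the last is October 30.
1 March 2027 is a Monday, so the first Friday is March 5 and the fourth is March 26.
2 November 2026 lies within the daylight-saving period (30 October 2026 – 26 March 2027), so Ardion is on daylight time, UTC−01:00.
01:00 local + 1h = 02:00 UTC.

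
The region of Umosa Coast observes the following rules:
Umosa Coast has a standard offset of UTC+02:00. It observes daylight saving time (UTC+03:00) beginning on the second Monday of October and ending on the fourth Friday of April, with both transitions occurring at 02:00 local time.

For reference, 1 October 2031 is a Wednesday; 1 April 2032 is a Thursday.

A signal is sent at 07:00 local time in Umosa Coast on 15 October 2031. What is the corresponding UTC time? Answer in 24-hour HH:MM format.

1 October 2031 is a Wednesday, so the first Monday is October 6 and the second is October 13.
1 April 2032 is a Thursday, so the first Friday is April 2 and the fourth is April 23.
15 October 2031 falls between 13 October 2031 and 23 April 2032, so daylight saving is in effect and Umosa Coast is at UTC+03:00.
07:00 local − 3h = 04:00 UTC.

04:00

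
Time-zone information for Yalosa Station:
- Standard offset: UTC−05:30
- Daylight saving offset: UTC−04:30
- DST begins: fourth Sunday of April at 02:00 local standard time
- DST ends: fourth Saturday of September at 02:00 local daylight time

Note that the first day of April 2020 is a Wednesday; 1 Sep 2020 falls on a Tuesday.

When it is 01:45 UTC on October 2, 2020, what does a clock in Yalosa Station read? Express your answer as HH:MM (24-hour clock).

20:15

1 April 2020 is a Wednesday, so the first Sunday is April 5 and the fourth is April 26.
1 September 2020 is a Tuesday, so the first Saturday is September 5 and the fourth is September 26.
At the standard offset (UTC−05:30), 01:45 UTC − 5h30m = 20:15 Yalosa Station standard time (rolling into the previous day, 1 October 2020).
The standard-time date in Yalosa Station, October 1, 2020, is outside the daylight-saving period (26 April – 26 September), so Yalosa Station is on standard time, UTC−05:30.
01:45 UTC − 5h30m = 20:15 local (rolling into the previous day, 1 October 2020).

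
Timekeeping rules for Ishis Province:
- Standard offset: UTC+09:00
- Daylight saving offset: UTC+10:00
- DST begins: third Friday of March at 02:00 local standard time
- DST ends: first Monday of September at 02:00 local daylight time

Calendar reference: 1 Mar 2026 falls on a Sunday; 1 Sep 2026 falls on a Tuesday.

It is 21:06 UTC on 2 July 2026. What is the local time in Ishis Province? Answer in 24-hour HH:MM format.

07:06

1 March 2026 is a Sunday, so the first Friday is March 6 and the third is March 20.
1 September 2026 is a Tuesday, so the first Monday is September 7.
At the standard offset (UTC+09:00), 21:06 UTC + 9h = 06:06 Ishis Province standard time (rolling into the next day, 3 July 2026).
The standard-time date in Ishis Province, 3 July 2026, falls between 20 March and 7 September, so daylight saving is in effect and Ishis Province is at UTC+10:00.
21:06 UTC + 10h = 07:06 local (rolling into the next day, 3 July 2026).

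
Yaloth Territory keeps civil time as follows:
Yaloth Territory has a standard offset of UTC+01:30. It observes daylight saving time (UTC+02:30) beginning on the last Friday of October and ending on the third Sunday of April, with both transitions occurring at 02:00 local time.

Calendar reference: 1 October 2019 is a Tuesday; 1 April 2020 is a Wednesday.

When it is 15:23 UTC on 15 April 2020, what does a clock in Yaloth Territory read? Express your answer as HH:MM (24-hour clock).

1 October 2019 is a Tuesday, so Fridays fall on 4, 11, 18, 25; the last is October 25.
1 April 2020 is a Wednesday, so the first Sunday is April 5 and the third is April 19.
At the standard offset (UTC+01:30), 15:23 UTC + 1h30m = 16:53 Yaloth Territory standard time.
The standard-time date in Yaloth Territory, 15 April 2020, falls between 25 October 2019 and 19 April 2020, so daylight saving is in effect and Yaloth Territory is at UTC+02:30.
15:23 UTC + 2h30m = 17:53 local.

17:53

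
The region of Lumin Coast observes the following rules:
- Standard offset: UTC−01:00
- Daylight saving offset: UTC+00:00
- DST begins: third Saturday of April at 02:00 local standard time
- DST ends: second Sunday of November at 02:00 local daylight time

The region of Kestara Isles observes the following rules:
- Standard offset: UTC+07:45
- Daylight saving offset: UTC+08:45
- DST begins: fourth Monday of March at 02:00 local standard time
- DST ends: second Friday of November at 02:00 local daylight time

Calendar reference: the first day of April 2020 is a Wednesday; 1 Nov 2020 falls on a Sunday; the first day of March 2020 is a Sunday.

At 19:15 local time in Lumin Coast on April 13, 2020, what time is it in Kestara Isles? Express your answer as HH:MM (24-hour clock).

1 April 2020 is a Wednesday, so the first Saturday is April 4 and the third is April 18.
1 November 2020 is a Sunday, so the first Sunday is November 1 and the second is November 8.
Daylight saving runs 18 April – 8 November; April 13, 2020 is outside that window, so Lumin Coast is on standard time at UTC−01:00.
19:15 Lumin Coast + 1h = 20:15 UTC.
1 March 2020 is a Sunday, so the first Monday is March 2 and the fourth is March 23.
1 November 2020 is a Sunday, so the first Friday is November 6 and the second is November 13.
At the standard offset (UTC+07:45), 20:15 UTC + 7h45m = 04:00 Kestara Isles standard time (rolling into the next day, 14 April 2020).
The standard-time date in Kestara Isles, April 14, 2020, lies within the daylight-saving period (23 March – 13 November), so Kestara Isles is on daylight time, UTC+08:45.
20:15 UTC + 8h45m = 05:00 Kestara Isles (rolling into the next day, 14 April 2020).

05:00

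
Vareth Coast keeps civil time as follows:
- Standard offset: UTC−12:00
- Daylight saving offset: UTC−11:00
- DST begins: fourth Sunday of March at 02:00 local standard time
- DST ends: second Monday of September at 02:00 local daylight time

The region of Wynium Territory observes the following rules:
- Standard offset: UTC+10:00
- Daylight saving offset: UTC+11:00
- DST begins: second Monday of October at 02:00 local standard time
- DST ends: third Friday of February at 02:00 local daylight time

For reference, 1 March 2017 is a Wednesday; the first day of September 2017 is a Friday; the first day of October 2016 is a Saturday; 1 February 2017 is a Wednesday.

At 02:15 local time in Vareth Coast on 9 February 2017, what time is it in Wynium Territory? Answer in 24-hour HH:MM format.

1 March 2017 is a Wednesday, so the first Sunday is March 5 and the fourth is March 26.
1 September 2017 is a Friday, so the first Monday is September 4 and the second is September 11.
9 February 2017 does not fall between 26 March and 11 September, so daylight saving is not in effect and Vareth Coast is at UTC−12:00.
02:15 Vareth Coast + 12h = 14:15 UTC.
1 October 2016 is a Saturday, so the first Monday is October 3 and the second is October 10.
1 February 2017 is a Wednesday, so the first Friday is February 3 and the third is February 17.
At the standard offset (UTC+10:00), 14:15 UTC + 10h = 00:15 Wynium Territory standard time (rolling into the next day, 10 February 2017).
The standard-time date in Wynium Territory, 10 February 2017, lies within the daylight-saving period (10 October 2016 – 17 February 2017), so Wynium Territory is on daylight time, UTC+11:00.
14:15 UTC + 11h = 01:15 Wynium Territory (rolling into the next day, 10 February 2017).

01:15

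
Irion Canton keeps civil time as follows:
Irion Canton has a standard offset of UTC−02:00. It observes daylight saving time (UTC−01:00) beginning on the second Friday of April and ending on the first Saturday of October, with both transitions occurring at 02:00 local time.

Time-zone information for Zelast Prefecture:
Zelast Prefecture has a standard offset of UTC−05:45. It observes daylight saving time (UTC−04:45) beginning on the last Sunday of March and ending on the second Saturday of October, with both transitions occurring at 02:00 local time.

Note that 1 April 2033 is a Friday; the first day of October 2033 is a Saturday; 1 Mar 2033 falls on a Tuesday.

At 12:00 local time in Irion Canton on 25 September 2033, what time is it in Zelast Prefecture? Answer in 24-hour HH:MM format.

08:15

1 April 2033 is a Friday, so the first Friday is April 1 and the second is April 8.
1 October 2033 is a Saturday, so the first Saturday is October 1.
25 September 2033 falls between 8 April and 1 October, so daylight saving is in effect and Irion Canton is at UTC−01:00.
12:00 Irion Canton + 1h = 13:00 UTC.
1 March 2033 is a Tuesday, so Sundays fall on 6, 13, 20, 27; the last is March 27.
1 October 2033 is a Saturday, so the first Saturday is October 1 and the second is October 8.
At the standard offset (UTC−05:45), 13:00 UTC − 5h45m = 07:15 Zelast Prefecture standard time.
Daylight saving runs 27 March – 8 October; the standard-time date in Zelast Prefecture, 25 September 2033, is inside that window, so Zelast Prefecture is at UTC−04:45.
13:00 UTC − 4h45m = 08:15 Zelast Prefecture.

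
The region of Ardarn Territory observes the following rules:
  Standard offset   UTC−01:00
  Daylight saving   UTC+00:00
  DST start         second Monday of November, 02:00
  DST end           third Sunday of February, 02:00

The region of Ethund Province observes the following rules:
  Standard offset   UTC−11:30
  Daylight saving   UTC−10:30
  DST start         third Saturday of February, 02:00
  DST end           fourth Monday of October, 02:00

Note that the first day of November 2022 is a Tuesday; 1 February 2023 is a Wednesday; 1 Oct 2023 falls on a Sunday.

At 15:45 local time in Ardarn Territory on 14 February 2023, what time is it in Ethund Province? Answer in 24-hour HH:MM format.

04:15

1 November 2022 is a Tuesday, so the first Monday is November 7 and the second is November 14.
1 February 2023 is a Wednesday, so the first Sunday is February 5 and the third is February 19.
14 February 2023 lies within the daylight-saving period (14 November 2022 – 19 February 2023), so Ardarn Territory is on daylight time, UTC+00:00.
15:45 Ardarn Territory − 0h = 15:45 UTC.
1 February 2023 is a Wednesday, so the first Saturday is February 4 and the third is February 18.
1 October 2023 is a Sunday, so the first Monday is October 2 and the fourth is October 23.
At the standard offset (UTC−11:30), 15:45 UTC − 11h30m = 04:15 Ethund Province standard time.
The standard-time date in Ethund Province, 14 February 2023, does not fall between 18 February and 23 October, so daylight saving is not in effect and Ethund Province is at UTC−11:30.
15:45 UTC − 11h30m = 04:15 Ethund Province.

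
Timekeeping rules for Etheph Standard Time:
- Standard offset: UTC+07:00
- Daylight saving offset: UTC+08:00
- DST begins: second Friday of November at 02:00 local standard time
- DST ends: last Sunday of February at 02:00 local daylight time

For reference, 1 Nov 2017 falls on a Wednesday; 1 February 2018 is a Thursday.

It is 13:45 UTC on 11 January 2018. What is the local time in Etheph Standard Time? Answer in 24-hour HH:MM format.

21:45

1 November 2017 is a Wednesday, so the first Friday is November 3 and the second is November 10.
1 February 2018 is a Thursday, so Sundays fall on 4, 11, 18, 25; the last is February 25.
At the standard offset (UTC+07:00), 13:45 UTC + 7h = 20:45 Etheph Standard Time standard time.
Daylight saving runs 10 November 2017 – 25 February 2018; the standard-time date in Etheph Standard Time, 11 January 2018, is inside that window, so Etheph Standard Time is at UTC+08:00.
13:45 UTC + 8h = 21:45 local.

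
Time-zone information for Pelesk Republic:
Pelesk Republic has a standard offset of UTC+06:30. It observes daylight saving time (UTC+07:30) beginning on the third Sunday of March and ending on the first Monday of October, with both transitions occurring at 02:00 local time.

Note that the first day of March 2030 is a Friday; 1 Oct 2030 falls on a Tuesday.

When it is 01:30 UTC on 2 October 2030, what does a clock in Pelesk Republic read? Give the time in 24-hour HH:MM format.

1 March 2030 is a Friday, so the first Sunday is March 3 and the third is March 17.
1 October 2030 is a Tuesday, so the first Monday is October 7.
At the standard offset (UTC+06:30), 01:30 UTC + 6h30m = 08:00 Pelesk Republic standard time.
The standard-time date in Pelesk Republic, 2 October 2030, falls between 17 March and 7 October, so daylight saving is in effect and Pelesk Republic is at UTC+07:30.
01:30 UTC + 7h30m = 09:00 local.

09:00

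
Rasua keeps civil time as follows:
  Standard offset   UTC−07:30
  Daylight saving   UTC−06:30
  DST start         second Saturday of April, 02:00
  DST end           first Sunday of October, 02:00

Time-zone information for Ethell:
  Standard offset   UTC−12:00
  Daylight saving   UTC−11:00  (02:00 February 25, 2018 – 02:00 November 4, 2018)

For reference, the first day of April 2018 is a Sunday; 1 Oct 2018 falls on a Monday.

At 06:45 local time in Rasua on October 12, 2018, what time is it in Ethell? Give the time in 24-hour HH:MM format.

1 April 2018 is a Sunday, so the first Saturday is April 7 and the second is April 14.
1 October 2018 is a Monday, so the first Sunday is October 7.
Daylight saving runs 14 April – 7 October; October 12, 2018 is outside that window, so Rasua is on standard time at UTC−07:30.
06:45 Rasua + 7h30m = 14:15 UTC.
At the standard offset (UTC−12:00), 14:15 UTC − 12h = 02:15 Ethell standard time.
The standard-time date in Ethell, October 12, 2018, falls between 25 February and 4 November, so daylight saving is in effect and Ethell is at UTC−11:00.
14:15 UTC − 11h = 03:15 Ethell.

03:15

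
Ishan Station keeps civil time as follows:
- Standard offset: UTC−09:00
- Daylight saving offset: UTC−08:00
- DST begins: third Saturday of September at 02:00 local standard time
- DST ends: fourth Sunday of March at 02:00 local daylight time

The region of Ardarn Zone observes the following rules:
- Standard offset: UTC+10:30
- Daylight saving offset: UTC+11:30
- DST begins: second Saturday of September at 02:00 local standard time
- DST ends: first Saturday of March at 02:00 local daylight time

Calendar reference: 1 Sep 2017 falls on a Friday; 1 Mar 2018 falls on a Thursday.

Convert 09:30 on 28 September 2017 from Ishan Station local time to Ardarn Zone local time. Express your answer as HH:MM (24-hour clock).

05:00

1 September 2017 is a Friday, so the first Saturday is September 2 and the third is September 16.
1 March 2018 is a Thursday, so the first Sunday is March 4 and the fourth is March 25.
28 September 2017 falls between 16 September 2017 and 25 March 2018, so daylight saving is in effect and Ishan Station is at UTC−08:00.
09:30 Ishan Station + 8h = 17:30 UTC.
1 September 2017 is a Friday, so the first Saturday is September 2 and the second is September 9.
1 March 2018 is a Thursday, so the first Saturday is March 3.
At the standard offset (UTC+10:30), 17:30 UTC + 10h30m = 04:00 Ardarn Zone standard time (rolling into the next day, 29 September 2017).
The standard-time date in Ardarn Zone, 29 September 2017, falls between 9 September 2017 and 3 March 2018, so daylight saving is in effect and Ardarn Zone is at UTC+11:30.
17:30 UTC + 11h30m = 05:00 Ardarn Zone (rolling into the next day, 29 September 2017).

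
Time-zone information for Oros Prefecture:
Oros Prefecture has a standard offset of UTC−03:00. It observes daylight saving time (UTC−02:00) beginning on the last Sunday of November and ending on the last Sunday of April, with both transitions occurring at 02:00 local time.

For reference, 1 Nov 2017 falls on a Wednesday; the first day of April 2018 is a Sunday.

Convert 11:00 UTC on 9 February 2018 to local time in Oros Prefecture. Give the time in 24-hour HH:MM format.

09:00

1 November 2017 is a Wednesday, so Sundays fall on 5, 12, 19, 26; the last is November 26.
1 April 2018 is a Sunday, so Sundays fall on 1, 8, 15, 22, 29; the last is April 29.
At the standard offset (UTC−03:00), 11:00 UTC − 3h = 08:00 Oros Prefecture standard time.
Daylight saving runs 26 November 2017 – 29 April 2018; the standard-time date in Oros Prefecture, 9 February 2018, is inside that window, so Oros Prefecture is at UTC−02:00.
11:00 UTC − 2h = 09:00 local.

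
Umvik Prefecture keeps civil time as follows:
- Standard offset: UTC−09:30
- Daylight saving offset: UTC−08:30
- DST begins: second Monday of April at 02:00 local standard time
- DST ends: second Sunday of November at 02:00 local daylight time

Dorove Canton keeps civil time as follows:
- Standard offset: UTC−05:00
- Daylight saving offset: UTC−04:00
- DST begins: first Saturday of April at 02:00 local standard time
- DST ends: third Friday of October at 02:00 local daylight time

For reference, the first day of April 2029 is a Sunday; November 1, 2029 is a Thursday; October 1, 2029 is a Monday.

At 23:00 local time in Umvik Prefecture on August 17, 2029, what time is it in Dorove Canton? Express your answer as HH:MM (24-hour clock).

03:30

1 April 2029 is a Sunday, so the first Monday is April 2 and the second is April 9.
1 November 2029 is a Thursday, so the first Sunday is November 4 and the second is November 11.
Daylight saving runs 9 April – 11 November; August 17, 2029 is inside that window, so Umvik Prefecture is at UTC−08:30.
23:00 Umvik Prefecture + 8h30m = 07:30 UTC (rolling into the next day, 18 August 2029).
1 April 2029 is a Sunday, so the first Saturday is April 7.
1 October 2029 is a Monday, so the first Friday is October 5 and the third is October 19.
At the standard offset (UTC−05:00), 07:30 UTC − 5h = 02:30 Dorove Canton standard time.
The standard-time date in Dorove Canton, August 18, 2029, lies within the daylight-saving period (7 April – 19 October), so Dorove Canton is on daylight time, UTC−04:00.
07:30 UTC − 4h = 03:30 Dorove Canton.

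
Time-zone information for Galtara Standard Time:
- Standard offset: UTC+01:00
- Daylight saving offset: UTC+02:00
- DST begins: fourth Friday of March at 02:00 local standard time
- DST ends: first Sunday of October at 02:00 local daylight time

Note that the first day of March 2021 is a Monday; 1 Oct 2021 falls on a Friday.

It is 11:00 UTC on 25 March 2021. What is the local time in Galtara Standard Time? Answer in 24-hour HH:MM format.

12:00

1 March 2021 is a Monday, so the first Friday is March 5 and the fourth is March 26.
1 October 2021 is a Friday, so the first Sunday is October 3.
At the standard offset (UTC+01:00), 11:00 UTC + 1h = 12:00 Galtara Standard Time standard time.
The standard-time date in Galtara Standard Time, 25 March 2021, is outside the daylight-saving period (26 March – 3 October), so Galtara Standard Time is on standard time, UTC+01:00.
11:00 UTC + 1h = 12:00 local.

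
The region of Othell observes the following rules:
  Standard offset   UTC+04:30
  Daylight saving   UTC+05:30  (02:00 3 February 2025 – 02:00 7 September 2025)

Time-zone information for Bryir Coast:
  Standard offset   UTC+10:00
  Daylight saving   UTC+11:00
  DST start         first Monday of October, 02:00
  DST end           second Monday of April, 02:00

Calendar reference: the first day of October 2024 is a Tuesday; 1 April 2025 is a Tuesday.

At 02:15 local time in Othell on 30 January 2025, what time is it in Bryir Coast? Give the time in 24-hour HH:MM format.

08:45

30 January 2025 does not fall between 3 February and 7 September, so daylight saving is not in effect and Othell is at UTC+04:30.
02:15 Othell − 4h30m = 21:45 UTC (rolling into the previous day, 29 January 2025).
1 October 2024 is a Tuesday, so the first Monday is October 7.
1 April 2025 is a Tuesday, so the first Monday is April 7 and the second is April 14.
At the standard offset (UTC+10:00), 21:45 UTC + 10h = 07:45 Bryir Coast standard time (rolling into the next day, 30 January 2025).
The standard-time date in Bryir Coast, 30 January 2025, lies within the daylight-saving period (7 October 2024 – 14 April 2025), so Bryir Coast is on daylight time, UTC+11:00.
21:45 UTC + 11h = 08:45 Bryir Coast (rolling into the next day, 30 January 2025).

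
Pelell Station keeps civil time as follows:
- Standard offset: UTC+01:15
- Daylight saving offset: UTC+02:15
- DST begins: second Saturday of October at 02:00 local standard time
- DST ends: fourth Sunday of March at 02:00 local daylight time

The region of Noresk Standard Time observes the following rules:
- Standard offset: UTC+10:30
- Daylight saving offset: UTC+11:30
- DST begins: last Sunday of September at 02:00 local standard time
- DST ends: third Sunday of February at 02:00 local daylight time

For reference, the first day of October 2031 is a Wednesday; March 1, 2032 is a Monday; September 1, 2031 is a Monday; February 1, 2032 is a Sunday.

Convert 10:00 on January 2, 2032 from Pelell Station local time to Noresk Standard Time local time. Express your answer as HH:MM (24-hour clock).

1 October 2031 is a Wednesday, so the first Saturday is October 4 and the second is October 11.
1 March 2032 is a Monday, so the first Sunday is March 7 and the fourth is March 28.
January 2, 2032 lies within the daylight-saving period (11 October 2031 – 28 March 2032), so Pelell Station is on daylight time, UTC+02:15.
10:00 Pelell Station − 2h15m = 07:45 UTC.
1 September 2031 is a Monday, so Sundays fall on 7, 14, 21, 28; the last is September 28.
1 February 2032 is a Sunday, so the first Sunday is February 1 and the third is February 15.
At the standard offset (UTC+10:30), 07:45 UTC + 10h30m = 18:15 Noresk Standard Time standard time.
Daylight saving runs 28 September 2031 – 15 February 2032; the standard-time date in Noresk Standard Time, January 2, 2032, is inside that window, so Noresk Standard Time is at UTC+11:30.
07:45 UTC + 11h30m = 19:15 Noresk Standard Time.

19:15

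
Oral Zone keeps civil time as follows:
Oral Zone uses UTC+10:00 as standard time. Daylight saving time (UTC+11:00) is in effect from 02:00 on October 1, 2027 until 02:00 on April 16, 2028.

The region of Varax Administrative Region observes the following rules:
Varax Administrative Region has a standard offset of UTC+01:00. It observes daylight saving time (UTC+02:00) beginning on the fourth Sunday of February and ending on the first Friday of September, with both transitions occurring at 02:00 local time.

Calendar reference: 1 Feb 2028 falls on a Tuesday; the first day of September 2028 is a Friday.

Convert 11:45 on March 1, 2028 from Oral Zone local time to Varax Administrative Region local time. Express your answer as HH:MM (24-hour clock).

Daylight saving runs 1 October 2027 – 16 April 2028; March 1, 2028 is inside that window, so Oral Zone is at UTC+11:00.
11:45 Oral Zone − 11h = 00:45 UTC.
1 February 2028 is a Tuesday, so the first Sunday is February 6 and the fourth is February 27.
1 September 2028 is a Friday, so the first Friday is September 1.
At the standard offset (UTC+01:00), 00:45 UTC + 1h = 01:45 Varax Administrative Region standard time.
Daylight saving runs 27 February – 1 September; the standard-time date in Varax Administrative Region, March 1, 2028, is inside that window, so Varax Administrative Region is at UTC+02:00.
00:45 UTC + 2h = 02:45 Varax Administrative Region.

02:45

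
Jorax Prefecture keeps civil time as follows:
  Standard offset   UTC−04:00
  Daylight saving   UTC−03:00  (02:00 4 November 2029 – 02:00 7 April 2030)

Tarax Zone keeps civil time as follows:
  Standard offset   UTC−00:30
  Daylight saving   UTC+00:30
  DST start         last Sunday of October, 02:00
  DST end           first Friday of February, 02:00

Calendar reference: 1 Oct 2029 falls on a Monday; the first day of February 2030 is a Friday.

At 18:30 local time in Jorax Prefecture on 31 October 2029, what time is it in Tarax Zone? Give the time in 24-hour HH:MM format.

23:00

31 October 2029 is outside the daylight-saving period (4 November 2029 – 7 April 2030), so Jorax Prefecture is on standard time, UTC−04:00.
18:30 Jorax Prefecture + 4h = 22:30 UTC.
1 October 2029 is a Monday, so Sundays fall on 7, 14, 21, 28; the last is October 28.
1 February 2030 is a Friday, so the first Friday is February 1.
At the standard offset (UTC−00:30), 22:30 UTC − 0h30m = 22:00 Tarax Zone standard time.
The standard-time date in Tarax Zone, 31 October 2029, falls between 28 October 2029 and 1 February 2030, so daylight saving is in effect and Tarax Zone is at UTC+00:30.
22:30 UTC + 0h30m = 23:00 Tarax Zone.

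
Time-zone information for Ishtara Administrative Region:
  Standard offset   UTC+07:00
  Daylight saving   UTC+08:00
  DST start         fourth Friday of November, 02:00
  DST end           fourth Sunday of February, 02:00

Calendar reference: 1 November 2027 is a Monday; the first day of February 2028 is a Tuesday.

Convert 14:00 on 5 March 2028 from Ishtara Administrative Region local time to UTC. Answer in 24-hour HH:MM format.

1 November 2027 is a Monday, so the first Friday is November 5 and the fourth is November 26.
1 February 2028 is a Tuesday, so the first Sunday is February 6 and the fourth is February 27.
5 March 2028 does not fall between 26 November 2027 and 27 February 2028, so daylight saving is not in effect and Ishtara Administrative Region is at UTC+07:00.
14:00 local − 7h = 07:00 UTC.

07:00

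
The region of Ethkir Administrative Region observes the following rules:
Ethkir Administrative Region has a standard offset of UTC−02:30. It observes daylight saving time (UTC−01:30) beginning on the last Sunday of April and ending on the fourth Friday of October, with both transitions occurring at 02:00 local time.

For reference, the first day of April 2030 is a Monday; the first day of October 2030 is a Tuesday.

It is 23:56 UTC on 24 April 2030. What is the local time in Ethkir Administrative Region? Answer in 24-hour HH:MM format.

1 April 2030 is a Monday, so Sundays fall on 7, 14, 21, 28; the last is April 28.
1 October 2030 is a Tuesday, so the first Friday is October 4 and the fourth is October 25.
At the standard offset (UTC−02:30), 23:56 UTC − 2h30m = 21:26 Ethkir Administrative Region standard time.
Daylight saving runs 28 April – 25 October; the standard-time date in Ethkir Administrative Region, 24 April 2030, is outside that window, so Ethkir Administrative Region is on standard time at UTC−02:30.
23:56 UTC − 2h30m = 21:26 local.

21:26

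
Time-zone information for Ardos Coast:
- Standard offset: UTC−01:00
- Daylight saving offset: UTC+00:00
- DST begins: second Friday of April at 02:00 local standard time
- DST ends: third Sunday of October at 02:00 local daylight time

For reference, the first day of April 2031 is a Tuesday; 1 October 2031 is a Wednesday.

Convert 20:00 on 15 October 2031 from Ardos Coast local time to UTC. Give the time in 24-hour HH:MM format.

20:00

1 April 2031 is a Tuesday, so the first Friday is April 4 and the second is April 11.
1 October 2031 is a Wednesday, so the first Sunday is October 5 and the third is October 19.
15 October 2031 lies within the daylight-saving period (11 April – 19 October), so Ardos Coast is on daylight time, UTC+00:00.
20:00 local − 0h = 20:00 UTC.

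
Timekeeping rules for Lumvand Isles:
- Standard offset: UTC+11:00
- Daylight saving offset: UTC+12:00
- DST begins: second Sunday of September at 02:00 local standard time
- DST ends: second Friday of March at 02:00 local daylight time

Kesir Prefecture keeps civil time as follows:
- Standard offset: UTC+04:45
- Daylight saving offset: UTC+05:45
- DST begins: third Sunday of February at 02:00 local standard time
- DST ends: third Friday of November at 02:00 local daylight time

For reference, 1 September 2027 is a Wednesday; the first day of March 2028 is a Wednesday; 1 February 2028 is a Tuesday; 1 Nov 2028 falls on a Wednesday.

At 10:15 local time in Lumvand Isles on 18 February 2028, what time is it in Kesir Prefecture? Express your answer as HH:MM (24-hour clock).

03:00

1 September 2027 is a Wednesday, so the first Sunday is September 5 and the second is September 12.
1 March 2028 is a Wednesday, so the first Friday is March 3 and the second is March 10.
Daylight saving runs 12 September 2027 – 10 March 2028; 18 February 2028 is inside that window, so Lumvand Isles is at UTC+12:00.
10:15 Lumvand Isles − 12h = 22:15 UTC (rolling into the previous day, 17 February 2028).
1 February 2028 is a Tuesday, so the first Sunday is February 6 and the third is February 20.
1 November 2028 is a Wednesday, so the first Friday is November 3 and the third is November 17.
At the standard offset (UTC+04:45), 22:15 UTC + 4h45m = 03:00 Kesir Prefecture standard time (rolling into the next day, 18 February 2028).
The standard-time date in Kesir Prefecture, 18 February 2028, does not fall between 20 February and 17 November, so daylight saving is not in effect and Kesir Prefecture is at UTC+04:45.
22:15 UTC + 4h45m = 03:00 Kesir Prefecture (rolling into the next day, 18 February 2028).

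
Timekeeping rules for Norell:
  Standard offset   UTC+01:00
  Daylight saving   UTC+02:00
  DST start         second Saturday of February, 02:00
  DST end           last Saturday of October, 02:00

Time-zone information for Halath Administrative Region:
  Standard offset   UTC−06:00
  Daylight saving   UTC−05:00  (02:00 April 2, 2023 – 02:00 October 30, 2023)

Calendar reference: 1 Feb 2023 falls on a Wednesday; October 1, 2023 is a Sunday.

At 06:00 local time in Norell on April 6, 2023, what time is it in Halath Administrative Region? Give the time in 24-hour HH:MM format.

1 February 2023 is a Wednesday, so the first Saturday is February 4 and the second is February 11.
1 October 2023 is a Sunday, so Saturdays fall on 7, 14, 21, 28; the last is October 28.
April 6, 2023 falls between 11 February and 28 October, so daylight saving is in effect and Norell is at UTC+02:00.
06:00 Norell − 2h = 04:00 UTC.
At the standard offset (UTC−06:00), 04:00 UTC − 6h = 22:00 Halath Administrative Region standard time (rolling into the previous day, 5 April 2023).
The standard-time date in Halath Administrative Region, April 5, 2023, lies within the daylight-saving period (2 April – 30 October), so Halath Administrative Region is on daylight time, UTC−05:00.
04:00 UTC − 5h = 23:00 Halath Administrative Region (rolling into the previous day, 5 April 2023).

23:00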